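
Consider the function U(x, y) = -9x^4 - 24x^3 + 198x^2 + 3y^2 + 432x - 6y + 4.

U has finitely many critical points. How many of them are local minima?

U separates as a function of x plus a function of y, so ∇U=0 decouples.
∂U/∂x = -36(x - 3)(x + 1)(x + 4) = 0 at x ∈ {-4, -1, 3}; ∂U/∂y = 6(y - 1) = 0 at y ∈ {1}.
The Hessian is diagonal: diag(U_xx, U_yy). Second derivatives: U_xx(-4)=-756, U_xx(-1)=432, U_xx(3)=-1008; U_yy(1)=6.
Local minima occur where both diagonal entries positive: (-1, 1). Count: 1.

1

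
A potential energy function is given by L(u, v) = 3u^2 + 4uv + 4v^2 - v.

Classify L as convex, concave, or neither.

L is quadratic, so its Hessian is the constant matrix H = [[6, 4], [4, 8]].
det(H) = 32, tr(H) = 14.
det(H) > 0 and tr(H) > 0, so H is positive definite everywhere: convex.

convex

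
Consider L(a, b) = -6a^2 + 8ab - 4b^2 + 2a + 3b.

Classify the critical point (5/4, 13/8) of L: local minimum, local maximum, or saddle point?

The Hessian of L is constant: H = [[-12, 8], [8, -8]].
det(H) = (-12)·(-8) − 8² = 32.
det(H) > 0 and tr(H) = -20 < 0, so H is negative definite and the point is a local maximum.

local maximum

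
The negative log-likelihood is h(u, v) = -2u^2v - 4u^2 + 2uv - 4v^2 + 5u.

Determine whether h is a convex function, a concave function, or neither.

The term -2u^2v is cubic, so the Hessian is not constant.
∂²h/∂u² = -4v - 8, which takes both signs as v varies (negative for sufficiently large v). A diagonal entry of the Hessian changing sign means the Hessian is neither positive- nor negative-semidefinite on all of R^2.

neither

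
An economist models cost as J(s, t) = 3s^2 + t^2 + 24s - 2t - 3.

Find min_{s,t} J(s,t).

-52

J(s,t) separates as P(s) + Q(t) − 3, so its minimum is min P + min Q − 3.
P'(s) = 6s + 24 vanishes at s ∈ {-4}; Q'(t) = 2(t - 1) vanishes at t ∈ {1}.
Local minima of P (where P''>0): P(-4)=-48. Local minima of Q: Q(1)=-1.
So the global minimum of J is P(-4) + Q(1) − 3 = -48 − 1 − 3 = -52, attained at (-4, 1).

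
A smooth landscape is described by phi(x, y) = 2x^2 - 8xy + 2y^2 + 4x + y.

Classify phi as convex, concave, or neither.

phi is quadratic, so its Hessian is the constant matrix H = [[4, -8], [-8, 4]].
det(H) = -48, tr(H) = 8.
det(H) < 0, so H is indefinite: neither convex nor concave.

neither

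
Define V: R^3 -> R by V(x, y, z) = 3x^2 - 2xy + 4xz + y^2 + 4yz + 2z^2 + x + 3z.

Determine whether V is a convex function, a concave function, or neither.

neither

V is quadratic, so its Hessian is the constant matrix H = [[6, -2, 4], [-2, 2, 4], [4, 4, 4]].
Leading principal minors: 6, 8, -160.
Neither pattern holds ⇒ H is indefinite ⇒ neither convex nor concave.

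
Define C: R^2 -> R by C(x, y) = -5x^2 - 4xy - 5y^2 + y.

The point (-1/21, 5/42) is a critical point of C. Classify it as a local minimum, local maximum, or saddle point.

local maximum

The Hessian of C is constant: H = [[-10, -4], [-4, -10]].
det(H) = (-10)·(-10) − (-4)² = 84.
det(H) > 0 and tr(H) = -20 < 0, so H is negative definite and the point is a local maximum.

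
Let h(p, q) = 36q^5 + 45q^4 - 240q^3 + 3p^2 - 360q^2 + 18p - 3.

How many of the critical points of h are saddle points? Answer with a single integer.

h separates as a function of p plus a function of q, so ∇h=0 decouples.
∂h/∂p = 6(p + 3) = 0 at p ∈ {-3}; ∂h/∂q = 180q(q - 2)(q + 1)(q + 2) = 0 at q ∈ {-2, -1, 0, 2}.
The Hessian is diagonal: diag(h_pp, h_qq). Second derivatives: h_pp(-3)=6; h_qq(-2)=-1440, h_qq(-1)=540, h_qq(0)=-720, h_qq(2)=4320.
Saddle points occur where the two diagonal entries have opposite signs: (-3, -2), (-3, 0). Count: 2.

2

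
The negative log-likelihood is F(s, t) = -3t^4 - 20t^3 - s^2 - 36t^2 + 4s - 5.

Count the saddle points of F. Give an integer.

F separates as a function of s plus a function of t, so ∇F=0 decouples.
∂F/∂s = -2(s - 2) = 0 at s ∈ {2}; ∂F/∂t = -12t(t + 2)(t + 3) = 0 at t ∈ {-3, -2, 0}.
The Hessian is diagonal: diag(F_ss, F_tt). Second derivatives: F_ss(2)=-2; F_tt(-3)=-36, F_tt(-2)=24, F_tt(0)=-72.
Saddle points occur where the two diagonal entries have opposite signs: (2, -2). Count: 1.

1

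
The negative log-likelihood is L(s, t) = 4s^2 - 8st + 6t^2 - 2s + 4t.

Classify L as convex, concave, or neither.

convex

L is quadratic, so its Hessian is the constant matrix H = [[8, -8], [-8, 12]].
det(H) = 32, tr(H) = 20.
det(H) > 0 and tr(H) > 0, so H is positive definite everywhere: convex.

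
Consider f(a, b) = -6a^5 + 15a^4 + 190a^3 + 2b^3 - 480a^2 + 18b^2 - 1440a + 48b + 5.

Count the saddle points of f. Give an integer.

f separates as a function of a plus a function of b, so ∇f=0 decouples.
∂f/∂a = -30(a - 4)(a - 3)(a + 1)(a + 4) = 0 at a ∈ {-4, -1, 3, 4}; ∂f/∂b = 6(b + 2)(b + 4) = 0 at b ∈ {-4, -2}.
The Hessian is diagonal: diag(f_aa, f_bb). Second derivatives: f_aa(-4)=5040, f_aa(-1)=-1800, f_aa(3)=840, f_aa(4)=-1200; f_bb(-4)=-12, f_bb(-2)=12.
Saddle points occur where the two diagonal entries have opposite signs: (-4, -4), (-1, -2), (3, -4), (4, -2). Count: 4.

4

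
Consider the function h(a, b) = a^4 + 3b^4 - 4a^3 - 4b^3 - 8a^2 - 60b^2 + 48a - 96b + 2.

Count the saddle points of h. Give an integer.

4

h separates as a function of a plus a function of b, so ∇h=0 decouples.
∂h/∂a = 4(a - 3)(a - 2)(a + 2) = 0 at a ∈ {-2, 2, 3}; ∂h/∂b = 12(b - 4)(b + 1)(b + 2) = 0 at b ∈ {-2, -1, 4}.
The Hessian is diagonal: diag(h_aa, h_bb). Second derivatives: h_aa(-2)=80, h_aa(2)=-16, h_aa(3)=20; h_bb(-2)=72, h_bb(-1)=-60, h_bb(4)=360.
Saddle points occur where the two diagonal entries have opposite signs: (-2, -1), (2, -2), (2, 4), (3, -1). Count: 4.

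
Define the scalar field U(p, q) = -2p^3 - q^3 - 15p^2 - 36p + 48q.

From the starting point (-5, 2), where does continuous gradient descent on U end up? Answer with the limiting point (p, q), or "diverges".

U is separable, so gradient descent decouples: p follows -∂U/∂p, q follows -∂U/∂q.
∂U/∂p = -6(p + 2)(p + 3); at p=-5 this is -36, so p increases.
∂U/∂q = -3(q - 4)(q + 4); at q=2 this is 36, so q decreases.
p converges to its nearest critical value -3 (a local min of the p-part); q converges to -4. The iterate converges to (-3, -4).

(-3, -4)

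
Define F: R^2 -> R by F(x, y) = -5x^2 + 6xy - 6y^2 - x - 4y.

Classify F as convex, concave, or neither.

F is quadratic, so its Hessian is the constant matrix H = [[-10, 6], [6, -12]].
det(H) = 84, tr(H) = -22.
det(H) > 0 and tr(H) < 0, so H is negative definite everywhere: concave.

concave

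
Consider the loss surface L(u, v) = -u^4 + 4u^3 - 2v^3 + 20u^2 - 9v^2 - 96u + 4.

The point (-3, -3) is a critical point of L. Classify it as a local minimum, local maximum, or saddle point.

The mixed partial ∂²L/∂u∂v is 0, so the Hessian at any point is diag(L_uu, L_vv) = diag(4(-3u^2 + 6u + 10), -6(2v + 3)).
At (-3, -3): H = diag(-140, 18).
The eigenvalues have opposite signs, so H is indefinite: a saddle point.

saddle point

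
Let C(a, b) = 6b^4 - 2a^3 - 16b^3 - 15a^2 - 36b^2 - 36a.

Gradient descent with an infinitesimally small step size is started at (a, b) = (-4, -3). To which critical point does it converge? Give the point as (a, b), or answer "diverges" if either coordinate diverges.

C is separable, so gradient descent decouples: a follows -∂C/∂a, b follows -∂C/∂b.
∂C/∂a = -6(a + 2)(a + 3); at a=-4 this is -12, so a increases.
∂C/∂b = 24b(b - 3)(b + 1); at b=-3 this is -864, so b increases.
a converges to its nearest critical value -3 (a local min of the a-part); b converges to -1. The iterate converges to (-3, -1).

(-3, -1)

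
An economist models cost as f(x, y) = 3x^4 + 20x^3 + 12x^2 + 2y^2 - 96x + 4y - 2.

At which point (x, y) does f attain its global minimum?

(1, -1)

f(x,y) separates as P(x) + Q(y) − 2, so its minimum is min P + min Q − 2.
P'(x) = 12(x - 1)(x + 2)(x + 4) vanishes at x ∈ {-4, -2, 1}; Q'(y) = 4y + 4 vanishes at y ∈ {-1}.
Local minima of P (where P''>0): P(-4)=64, P(1)=-61. Local minima of Q: Q(-1)=-2.
So the global minimum of f is P(1) + Q(-1) − 2 = -61 − 2 − 2 = -65, attained at (1, -1).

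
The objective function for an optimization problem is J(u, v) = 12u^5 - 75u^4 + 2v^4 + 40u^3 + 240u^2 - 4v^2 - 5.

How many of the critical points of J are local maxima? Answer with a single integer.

2

J separates as a function of u plus a function of v, so ∇J=0 decouples.
∂J/∂u = 60u(u - 4)(u - 2)(u + 1) = 0 at u ∈ {-1, 0, 2, 4}; ∂J/∂v = 8v(v - 1)(v + 1) = 0 at v ∈ {-1, 0, 1}.
The Hessian is diagonal: diag(J_uu, J_vv). Second derivatives: J_uu(-1)=-900, J_uu(0)=480, J_uu(2)=-720, J_uu(4)=2400; J_vv(-1)=16, J_vv(0)=-8, J_vv(1)=16.
Local maxima occur where both diagonal entries negative: (-1, 0), (2, 0). Count: 2.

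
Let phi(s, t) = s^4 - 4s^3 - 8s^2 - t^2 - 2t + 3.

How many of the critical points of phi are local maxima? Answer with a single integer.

1

phi separates as a function of s plus a function of t, so ∇phi=0 decouples.
∂phi/∂s = 4s(s - 4)(s + 1) = 0 at s ∈ {-1, 0, 4}; ∂phi/∂t = -2(t + 1) = 0 at t ∈ {-1}.
The Hessian is diagonal: diag(phi_ss, phi_tt). Second derivatives: phi_ss(-1)=20, phi_ss(0)=-16, phi_ss(4)=80; phi_tt(-1)=-2.
Local maxima occur where both diagonal entries negative: (0, -1). Count: 1.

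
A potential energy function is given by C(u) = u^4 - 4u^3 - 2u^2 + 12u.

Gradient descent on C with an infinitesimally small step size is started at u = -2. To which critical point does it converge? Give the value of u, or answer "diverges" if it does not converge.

-1

C'(u) = 4(u - 3)(u - 1)(u + 1), so C'(-2) = -60.
Gradient descent moves in the -C' direction, i.e. u is increasing.
The nearest critical point in that direction is u = -1, where C'' = 32 > 0 (a local minimum). The iterate converges there.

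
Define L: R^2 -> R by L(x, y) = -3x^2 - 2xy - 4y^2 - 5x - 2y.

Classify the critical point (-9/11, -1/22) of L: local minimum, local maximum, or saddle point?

The Hessian of L is constant: H = [[-6, -2], [-2, -8]].
det(H) = (-6)·(-8) − (-2)² = 44.
det(H) > 0 and tr(H) = -14 < 0, so H is negative definite and the point is a local maximum.

local maximum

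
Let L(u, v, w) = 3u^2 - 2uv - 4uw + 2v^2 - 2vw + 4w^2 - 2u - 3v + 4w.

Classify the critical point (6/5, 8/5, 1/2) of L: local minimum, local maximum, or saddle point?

local minimum

The Hessian is constant: H = [[6, -2, -4], [-2, 4, -2], [-4, -2, 8]].
Leading principal minors: Δ₁ = 6, Δ₂ = 20, Δ₃ = 40.
All leading minors are positive, so H is positive definite: a local minimum.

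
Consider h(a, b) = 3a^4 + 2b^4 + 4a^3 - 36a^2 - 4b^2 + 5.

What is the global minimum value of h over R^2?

-186

h(a,b) separates as P(a) + Q(b) + 5, so its minimum is min P + min Q + 5.
P'(a) = 12a(a - 2)(a + 3) vanishes at a ∈ {-3, 0, 2}; Q'(b) = 8b(b - 1)(b + 1) vanishes at b ∈ {-1, 0, 1}.
Local minima of P (where P''>0): P(-3)=-189, P(2)=-64. Local minima of Q: Q(-1)=-2, Q(1)=-2.
So the global minimum of h is P(-3) + Q(-1) + 5 = -189 − 2 + 5 = -186, attained at (-3, -1).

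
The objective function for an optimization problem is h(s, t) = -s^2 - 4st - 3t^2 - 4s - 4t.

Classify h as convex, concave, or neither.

h is quadratic, so its Hessian is the constant matrix H = [[-2, -4], [-4, -6]].
det(H) = -4, tr(H) = -8.
det(H) < 0, so H is indefinite: neither convex nor concave.

neither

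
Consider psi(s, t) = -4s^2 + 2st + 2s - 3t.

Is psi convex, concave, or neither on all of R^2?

neither

psi is quadratic, so its Hessian is the constant matrix H = [[-8, 2], [2, 0]].
det(H) = -4, tr(H) = -8.
det(H) < 0, so H is indefinite: neither convex nor concave.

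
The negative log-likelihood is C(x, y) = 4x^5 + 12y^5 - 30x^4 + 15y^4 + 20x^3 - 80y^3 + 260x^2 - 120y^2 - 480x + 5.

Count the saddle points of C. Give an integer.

C separates as a function of x plus a function of y, so ∇C=0 decouples.
∂C/∂x = 20(x - 4)(x - 3)(x - 1)(x + 2) = 0 at x ∈ {-2, 1, 3, 4}; ∂C/∂y = 60y(y - 2)(y + 1)(y + 2) = 0 at y ∈ {-2, -1, 0, 2}.
The Hessian is diagonal: diag(C_xx, C_yy). Second derivatives: C_xx(-2)=-1800, C_xx(1)=360, C_xx(3)=-200, C_xx(4)=360; C_yy(-2)=-480, C_yy(-1)=180, C_yy(0)=-240, C_yy(2)=1440.
Saddle points occur where the two diagonal entries have opposite signs: (-2, -1), (-2, 2), (1, -2), (1, 0), (3, -1), (3, 2), (4, -2), (4, 0). Count: 8.

8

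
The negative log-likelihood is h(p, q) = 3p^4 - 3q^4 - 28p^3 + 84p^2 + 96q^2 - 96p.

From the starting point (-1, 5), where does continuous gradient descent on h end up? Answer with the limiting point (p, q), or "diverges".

diverges

h is separable, so gradient descent decouples: p follows -∂h/∂p, q follows -∂h/∂q.
∂h/∂p = 12(p - 4)(p - 2)(p - 1); at p=-1 this is -360, so p increases.
∂h/∂q = -12q(q - 4)(q + 4); at q=5 this is -540, so q increases.
The q-coordinate has no critical point in that direction and runs off to infinity.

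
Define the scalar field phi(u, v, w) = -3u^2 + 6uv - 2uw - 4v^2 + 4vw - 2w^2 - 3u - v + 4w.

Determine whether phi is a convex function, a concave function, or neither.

concave

phi is quadratic, so its Hessian is the constant matrix H = [[-6, 6, -2], [6, -8, 4], [-2, 4, -4]].
Leading principal minors: -6, 12, -16.
Signs alternate −, +, − ⇒ H ≺ 0 ⇒ concave.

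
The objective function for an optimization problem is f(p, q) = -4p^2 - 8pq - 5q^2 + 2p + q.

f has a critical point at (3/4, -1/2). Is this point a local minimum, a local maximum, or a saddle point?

local maximum

The Hessian of f is constant: H = [[-8, -8], [-8, -10]].
det(H) = (-8)·(-10) − (-8)² = 16.
det(H) > 0 and tr(H) = -18 < 0, so H is negative definite and the point is a local maximum.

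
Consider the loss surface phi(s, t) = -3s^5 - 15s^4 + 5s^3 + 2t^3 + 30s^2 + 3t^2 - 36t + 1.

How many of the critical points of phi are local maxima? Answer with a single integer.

phi separates as a function of s plus a function of t, so ∇phi=0 decouples.
∂phi/∂s = -15s(s - 1)(s + 1)(s + 4) = 0 at s ∈ {-4, -1, 0, 1}; ∂phi/∂t = 6(t - 2)(t + 3) = 0 at t ∈ {-3, 2}.
The Hessian is diagonal: diag(phi_ss, phi_tt). Second derivatives: phi_ss(-4)=900, phi_ss(-1)=-90, phi_ss(0)=60, phi_ss(1)=-150; phi_tt(-3)=-30, phi_tt(2)=30.
Local maxima occur where both diagonal entries negative: (-1, -3), (1, -3). Count: 2.

2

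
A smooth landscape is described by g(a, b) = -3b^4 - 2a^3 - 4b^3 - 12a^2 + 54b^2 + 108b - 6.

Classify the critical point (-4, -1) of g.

The mixed partial ∂²g/∂a∂b is 0, so the Hessian at any point is diag(g_aa, g_bb) = diag(-12(a + 2), 12(-3b^2 - 2b + 9)).
At (-4, -1): H = diag(24, 96).
Both eigenvalues are positive, so H is positive definite: a local minimum.

local minimum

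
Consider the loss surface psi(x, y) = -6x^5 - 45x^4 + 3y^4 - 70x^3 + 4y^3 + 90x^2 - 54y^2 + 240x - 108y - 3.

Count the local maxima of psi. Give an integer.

psi separates as a function of x plus a function of y, so ∇psi=0 decouples.
∂psi/∂x = -30(x - 1)(x + 1)(x + 2)(x + 4) = 0 at x ∈ {-4, -2, -1, 1}; ∂psi/∂y = 12(y - 3)(y + 1)(y + 3) = 0 at y ∈ {-3, -1, 3}.
The Hessian is diagonal: diag(psi_xx, psi_yy). Second derivatives: psi_xx(-4)=900, psi_xx(-2)=-180, psi_xx(-1)=180, psi_xx(1)=-900; psi_yy(-3)=144, psi_yy(-1)=-96, psi_yy(3)=288.
Local maxima occur where both diagonal entries negative: (-2, -1), (1, -1). Count: 2.

2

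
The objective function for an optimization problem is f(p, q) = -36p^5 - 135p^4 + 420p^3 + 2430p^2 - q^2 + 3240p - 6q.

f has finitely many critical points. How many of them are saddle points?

2

f separates as a function of p plus a function of q, so ∇f=0 decouples.
∂f/∂p = -180(p - 3)(p + 1)(p + 2)(p + 3) = 0 at p ∈ {-3, -2, -1, 3}; ∂f/∂q = -2(q + 3) = 0 at q ∈ {-3}.
The Hessian is diagonal: diag(f_pp, f_qq). Second derivatives: f_pp(-3)=2160, f_pp(-2)=-900, f_pp(-1)=1440, f_pp(3)=-21600; f_qq(-3)=-2.
Saddle points occur where the two diagonal entries have opposite signs: (-3, -3), (-1, -3). Count: 2.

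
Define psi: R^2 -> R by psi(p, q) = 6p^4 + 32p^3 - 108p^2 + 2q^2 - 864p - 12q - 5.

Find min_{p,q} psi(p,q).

psi(p,q) separates as A(p) + B(q) − 5, so its minimum is min A + min B − 5.
A'(p) = 24(p - 3)(p + 3)(p + 4) vanishes at p ∈ {-4, -3, 3}; B'(q) = 4q - 12 vanishes at q ∈ {3}.
Local minima of A (where A''>0): A(-4)=1216, A(3)=-2214. Local minima of B: B(3)=-18.
So the global minimum of psi is A(3) + B(3) − 5 = -2214 − 18 − 5 = -2237, attained at (3, 3).

-2237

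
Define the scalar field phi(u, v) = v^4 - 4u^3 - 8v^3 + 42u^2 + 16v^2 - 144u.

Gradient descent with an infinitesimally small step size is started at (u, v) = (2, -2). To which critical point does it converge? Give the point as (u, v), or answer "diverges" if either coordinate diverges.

(3, 0)

phi is separable, so gradient descent decouples: u follows -∂phi/∂u, v follows -∂phi/∂v.
∂phi/∂u = -12(u - 4)(u - 3); at u=2 this is -24, so u increases.
∂phi/∂v = 4v(v - 4)(v - 2); at v=-2 this is -192, so v increases.
u converges to its nearest critical value 3 (a local min of the u-part); v converges to 0. The iterate converges to (3, 0).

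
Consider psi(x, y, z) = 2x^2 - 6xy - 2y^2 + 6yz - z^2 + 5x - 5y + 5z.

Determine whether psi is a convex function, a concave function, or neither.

neither

psi is quadratic, so its Hessian is the constant matrix H = [[4, -6, 0], [-6, -4, 6], [0, 6, -2]].
Leading principal minors: 4, -52, -40.
Neither pattern holds ⇒ H is indefinite ⇒ neither convex nor concave.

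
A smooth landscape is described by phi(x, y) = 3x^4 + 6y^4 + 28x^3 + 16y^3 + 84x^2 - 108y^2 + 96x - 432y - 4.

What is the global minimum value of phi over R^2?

-1418

phi(x,y) separates as P(x) + Q(y) − 4, so its minimum is min P + min Q − 4.
P'(x) = 12(x + 1)(x + 2)(x + 4) vanishes at x ∈ {-4, -2, -1}; Q'(y) = 24(y - 3)(y + 2)(y + 3) vanishes at y ∈ {-3, -2, 3}.
Local minima of P (where P''>0): P(-4)=-64, P(-1)=-37. Local minima of Q: Q(-3)=378, Q(3)=-1350.
So the global minimum of phi is P(-4) + Q(3) − 4 = -64 − 1350 − 4 = -1418, attained at (-4, 3).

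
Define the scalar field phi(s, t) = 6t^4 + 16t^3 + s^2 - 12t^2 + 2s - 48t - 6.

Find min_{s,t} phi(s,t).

-45

phi(s,t) separates as P(s) + Q(t) − 6, so its minimum is min P + min Q − 6.
P'(s) = 2s + 2 vanishes at s ∈ {-1}; Q'(t) = 24(t - 1)(t + 1)(t + 2) vanishes at t ∈ {-2, -1, 1}.
Local minima of P (where P''>0): P(-1)=-1. Local minima of Q: Q(-2)=16, Q(1)=-38.
So the global minimum of phi is P(-1) + Q(1) − 6 = -1 − 38 − 6 = -45, attained at (-1, 1).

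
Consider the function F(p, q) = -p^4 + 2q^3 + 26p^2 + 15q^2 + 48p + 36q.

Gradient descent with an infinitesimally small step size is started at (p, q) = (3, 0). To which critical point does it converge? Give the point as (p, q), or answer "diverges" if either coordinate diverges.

F is separable, so gradient descent decouples: p follows -∂F/∂p, q follows -∂F/∂q.
∂F/∂p = -4(p - 4)(p + 1)(p + 3); at p=3 this is 96, so p decreases.
∂F/∂q = 6(q + 2)(q + 3); at q=0 this is 36, so q decreases.
p converges to its nearest critical value -1 (a local min of the p-part); q converges to -2. The iterate converges to (-1, -2).

(-1, -2)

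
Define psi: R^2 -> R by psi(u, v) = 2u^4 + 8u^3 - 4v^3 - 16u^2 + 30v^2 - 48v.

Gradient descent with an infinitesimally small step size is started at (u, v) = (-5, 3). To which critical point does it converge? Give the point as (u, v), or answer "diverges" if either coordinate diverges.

psi is separable, so gradient descent decouples: u follows -∂psi/∂u, v follows -∂psi/∂v.
∂psi/∂u = 8u(u - 1)(u + 4); at u=-5 this is -240, so u increases.
∂psi/∂v = -12(v - 4)(v - 1); at v=3 this is 24, so v decreases.
u converges to its nearest critical value -4 (a local min of the u-part); v converges to 1. The iterate converges to (-4, 1).

(-4, 1)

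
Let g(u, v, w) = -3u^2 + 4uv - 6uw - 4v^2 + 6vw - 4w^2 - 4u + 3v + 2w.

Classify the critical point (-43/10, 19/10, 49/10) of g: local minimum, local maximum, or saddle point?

The Hessian is constant: H = [[-6, 4, -6], [4, -8, 6], [-6, 6, -8]].
Leading principal minors: Δ₁ = -6, Δ₂ = 32, Δ₃ = -40.
The minors alternate sign starting negative (−, +, −), so H is negative definite: a local maximum.

local maximum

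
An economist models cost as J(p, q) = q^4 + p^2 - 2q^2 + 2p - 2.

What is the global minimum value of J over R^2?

-4

J(p,q) separates as A(p) + B(q) − 2, so its minimum is min A + min B − 2.
A'(p) = 2p + 2 vanishes at p ∈ {-1}; B'(q) = 4q(q - 1)(q + 1) vanishes at q ∈ {-1, 0, 1}.
Local minima of A (where A''>0): A(-1)=-1. Local minima of B: B(-1)=-1, B(1)=-1.
So the global minimum of J is A(-1) + B(-1) − 2 = -1 − 1 − 2 = -4, attained at (-1, -1).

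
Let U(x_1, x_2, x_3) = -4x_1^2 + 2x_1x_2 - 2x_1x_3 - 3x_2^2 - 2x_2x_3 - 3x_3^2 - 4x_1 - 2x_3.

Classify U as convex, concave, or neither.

U is quadratic, so its Hessian is the constant matrix H = [[-8, 2, -2], [2, -6, -2], [-2, -2, -6]].
Leading principal minors: -8, 44, -192.
Signs alternate −, +, − ⇒ H ≺ 0 ⇒ concave.

concave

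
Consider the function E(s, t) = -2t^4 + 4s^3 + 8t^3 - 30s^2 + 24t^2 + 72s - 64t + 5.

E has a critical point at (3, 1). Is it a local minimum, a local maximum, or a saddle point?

The mixed partial ∂²E/∂s∂t is 0, so the Hessian at any point is diag(E_ss, E_tt) = diag(12(2s - 5), 24(-t^2 + 2t + 2)).
At (3, 1): H = diag(12, 72).
Both eigenvalues are positive, so H is positive definite: a local minimum.

local minimum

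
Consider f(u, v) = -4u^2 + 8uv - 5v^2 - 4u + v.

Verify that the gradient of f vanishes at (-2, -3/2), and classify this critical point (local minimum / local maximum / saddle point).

local maximum

∇f = (-8u + 8v - 4, 8u - 10v + 1); substituting (-2, -3/2) gives ∇f = (0, 0), so (-2, -3/2) is indeed a critical point.
The Hessian of f is constant: H = [[-8, 8], [8, -10]].
det(H) = (-8)·(-10) − 8² = 16.
det(H) > 0 and tr(H) = -18 < 0, so H is negative definite and the point is a local maximum.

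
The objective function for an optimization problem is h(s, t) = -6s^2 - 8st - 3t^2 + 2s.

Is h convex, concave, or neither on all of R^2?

h is quadratic, so its Hessian is the constant matrix H = [[-12, -8], [-8, -6]].
det(H) = 8, tr(H) = -18.
det(H) > 0 and tr(H) < 0, so H is negative definite everywhere: concave.

concave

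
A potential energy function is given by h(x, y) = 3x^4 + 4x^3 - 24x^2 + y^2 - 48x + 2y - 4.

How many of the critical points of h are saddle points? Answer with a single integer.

1

h separates as a function of x plus a function of y, so ∇h=0 decouples.
∂h/∂x = 12(x - 2)(x + 1)(x + 2) = 0 at x ∈ {-2, -1, 2}; ∂h/∂y = 2(y + 1) = 0 at y ∈ {-1}.
The Hessian is diagonal: diag(h_xx, h_yy). Second derivatives: h_xx(-2)=48, h_xx(-1)=-36, h_xx(2)=144; h_yy(-1)=2.
Saddle points occur where the two diagonal entries have opposite signs: (-1, -1). Count: 1.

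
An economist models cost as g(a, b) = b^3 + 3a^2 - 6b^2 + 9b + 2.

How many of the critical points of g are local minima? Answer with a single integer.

g separates as a function of a plus a function of b, so ∇g=0 decouples.
∂g/∂a = 6a = 0 at a ∈ {0}; ∂g/∂b = 3(b - 3)(b - 1) = 0 at b ∈ {1, 3}.
The Hessian is diagonal: diag(g_aa, g_bb). Second derivatives: g_aa(0)=6; g_bb(1)=-6, g_bb(3)=6.
Local minima occur where both diagonal entries positive: (0, 3). Count: 1.

1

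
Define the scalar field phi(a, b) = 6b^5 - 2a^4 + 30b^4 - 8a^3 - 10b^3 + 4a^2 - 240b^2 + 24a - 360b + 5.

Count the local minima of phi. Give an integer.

2

phi separates as a function of a plus a function of b, so ∇phi=0 decouples.
∂phi/∂a = -8(a - 1)(a + 1)(a + 3) = 0 at a ∈ {-3, -1, 1}; ∂phi/∂b = 30(b - 2)(b + 1)(b + 2)(b + 3) = 0 at b ∈ {-3, -2, -1, 2}.
The Hessian is diagonal: diag(phi_aa, phi_bb). Second derivatives: phi_aa(-3)=-64, phi_aa(-1)=32, phi_aa(1)=-64; phi_bb(-3)=-300, phi_bb(-2)=120, phi_bb(-1)=-180, phi_bb(2)=1800.
Local minima occur where both diagonal entries positive: (-1, -2), (-1, 2). Count: 2.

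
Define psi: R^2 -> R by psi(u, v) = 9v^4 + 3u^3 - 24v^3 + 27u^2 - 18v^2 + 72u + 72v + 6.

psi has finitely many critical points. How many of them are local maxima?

psi separates as a function of u plus a function of v, so ∇psi=0 decouples.
∂psi/∂u = 9(u + 2)(u + 4) = 0 at u ∈ {-4, -2}; ∂psi/∂v = 36(v - 2)(v - 1)(v + 1) = 0 at v ∈ {-1, 1, 2}.
The Hessian is diagonal: diag(psi_uu, psi_vv). Second derivatives: psi_uu(-4)=-18, psi_uu(-2)=18; psi_vv(-1)=216, psi_vv(1)=-72, psi_vv(2)=108.
Local maxima occur where both diagonal entries negative: (-4, 1). Count: 1.

1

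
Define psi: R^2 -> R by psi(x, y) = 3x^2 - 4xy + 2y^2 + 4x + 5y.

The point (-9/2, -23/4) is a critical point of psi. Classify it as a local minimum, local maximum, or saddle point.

The Hessian of psi is constant: H = [[6, -4], [-4, 4]].
det(H) = 6·4 − (-4)² = 8.
det(H) > 0 and tr(H) = 10 > 0, so H is positive definite and the point is a local minimum.

local minimum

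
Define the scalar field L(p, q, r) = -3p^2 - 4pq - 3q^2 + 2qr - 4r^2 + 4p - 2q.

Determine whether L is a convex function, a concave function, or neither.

L is quadratic, so its Hessian is the constant matrix H = [[-6, -4, 0], [-4, -6, 2], [0, 2, -8]].
Leading principal minors: -6, 20, -136.
Signs alternate −, +, − ⇒ H ≺ 0 ⇒ concave.

concave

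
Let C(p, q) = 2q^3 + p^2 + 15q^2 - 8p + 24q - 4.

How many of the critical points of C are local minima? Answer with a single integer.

1

C separates as a function of p plus a function of q, so ∇C=0 decouples.
∂C/∂p = 2(p - 4) = 0 at p ∈ {4}; ∂C/∂q = 6(q + 1)(q + 4) = 0 at q ∈ {-4, -1}.
The Hessian is diagonal: diag(C_pp, C_qq). Second derivatives: C_pp(4)=2; C_qq(-4)=-18, C_qq(-1)=18.
Local minima occur where both diagonal entries positive: (4, -1). Count: 1.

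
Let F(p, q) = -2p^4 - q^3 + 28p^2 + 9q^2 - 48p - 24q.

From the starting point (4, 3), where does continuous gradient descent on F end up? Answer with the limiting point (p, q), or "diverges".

F is separable, so gradient descent decouples: p follows -∂F/∂p, q follows -∂F/∂q.
∂F/∂p = -8(p - 2)(p - 1)(p + 3); at p=4 this is -336, so p increases.
∂F/∂q = -3(q - 4)(q - 2); at q=3 this is 3, so q decreases.
The p-coordinate has no critical point in that direction and runs off to infinity.

diverges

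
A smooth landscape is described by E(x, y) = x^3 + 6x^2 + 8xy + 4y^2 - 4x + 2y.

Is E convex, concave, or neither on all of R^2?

neither

The term x^3 is cubic, so the Hessian is not constant.
∂²E/∂x² = 6x + 12, which takes both signs as x varies (negative for sufficiently negative x). A diagonal entry of the Hessian changing sign means the Hessian is neither positive- nor negative-semidefinite on all of R^2.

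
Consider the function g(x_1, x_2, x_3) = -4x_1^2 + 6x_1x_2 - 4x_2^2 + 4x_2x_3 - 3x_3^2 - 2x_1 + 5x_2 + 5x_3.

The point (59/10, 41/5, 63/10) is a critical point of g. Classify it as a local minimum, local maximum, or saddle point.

The Hessian is constant: H = [[-8, 6, 0], [6, -8, 4], [0, 4, -6]].
Leading principal minors: Δ₁ = -8, Δ₂ = 28, Δ₃ = -40.
The minors alternate sign starting negative (−, +, −), so H is negative definite: a local maximum.

local maximum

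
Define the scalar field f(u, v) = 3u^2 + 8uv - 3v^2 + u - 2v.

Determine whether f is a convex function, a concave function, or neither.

f is quadratic, so its Hessian is the constant matrix H = [[6, 8], [8, -6]].
det(H) = -100, tr(H) = 0.
det(H) < 0, so H is indefinite: neither convex nor concave.

neither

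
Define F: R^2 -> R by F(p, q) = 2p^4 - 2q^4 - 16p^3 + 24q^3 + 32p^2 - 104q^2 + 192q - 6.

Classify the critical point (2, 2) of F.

The mixed partial ∂²F/∂p∂q is 0, so the Hessian at any point is diag(F_pp, F_qq) = diag(8(3p^2 - 12p + 8), 8(-3q^2 + 18q - 26)).
At (2, 2): H = diag(-32, -16).
Both eigenvalues are negative, so H is negative definite: a local maximum.

local maximum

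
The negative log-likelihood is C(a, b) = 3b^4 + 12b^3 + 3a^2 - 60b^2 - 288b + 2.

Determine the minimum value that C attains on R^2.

-835

C(a,b) separates as P(a) + Q(b) + 2, so its minimum is min P + min Q + 2.
P'(a) = 6a vanishes at a ∈ {0}; Q'(b) = 12(b - 3)(b + 2)(b + 4) vanishes at b ∈ {-4, -2, 3}.
Local minima of P (where P''>0): P(0)=0. Local minima of Q: Q(-4)=192, Q(3)=-837.
So the global minimum of C is P(0) + Q(3) + 2 = 0 − 837 + 2 = -835, attained at (0, 3).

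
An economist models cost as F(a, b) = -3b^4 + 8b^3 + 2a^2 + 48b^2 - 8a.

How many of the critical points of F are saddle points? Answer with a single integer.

F separates as a function of a plus a function of b, so ∇F=0 decouples.
∂F/∂a = 4(a - 2) = 0 at a ∈ {2}; ∂F/∂b = -12b(b - 4)(b + 2) = 0 at b ∈ {-2, 0, 4}.
The Hessian is diagonal: diag(F_aa, F_bb). Second derivatives: F_aa(2)=4; F_bb(-2)=-144, F_bb(0)=96, F_bb(4)=-288.
Saddle points occur where the two diagonal entries have opposite signs: (2, -2), (2, 4). Count: 2.

2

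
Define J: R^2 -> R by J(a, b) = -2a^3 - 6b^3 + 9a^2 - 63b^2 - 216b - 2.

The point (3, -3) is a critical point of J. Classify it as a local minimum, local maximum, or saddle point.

local maximum

The mixed partial ∂²J/∂a∂b is 0, so the Hessian at any point is diag(J_aa, J_bb) = diag(6(-2a + 3), -18(2b + 7)).
At (3, -3): H = diag(-18, -18).
Both eigenvalues are negative, so H is negative definite: a local maximum.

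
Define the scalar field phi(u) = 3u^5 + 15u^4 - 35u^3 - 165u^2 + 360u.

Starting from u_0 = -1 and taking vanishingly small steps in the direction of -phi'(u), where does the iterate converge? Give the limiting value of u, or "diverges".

-3

phi'(u) = 15(u - 2)(u - 1)(u + 3)(u + 4), so phi'(-1) = 540.
Gradient descent moves in the -phi' direction, i.e. u is decreasing.
The nearest critical point in that direction is u = -3, where phi'' = 300 > 0 (a local minimum). The iterate converges there.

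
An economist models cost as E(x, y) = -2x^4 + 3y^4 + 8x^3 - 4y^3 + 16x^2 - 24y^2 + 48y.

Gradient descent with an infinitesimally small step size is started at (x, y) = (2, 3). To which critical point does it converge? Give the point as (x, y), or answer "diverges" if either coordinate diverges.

E is separable, so gradient descent decouples: x follows -∂E/∂x, y follows -∂E/∂y.
∂E/∂x = -8x(x - 4)(x + 1); at x=2 this is 96, so x decreases.
∂E/∂y = 12(y - 2)(y - 1)(y + 2); at y=3 this is 120, so y decreases.
x converges to its nearest critical value 0 (a local min of the x-part); y converges to 2. The iterate converges to (0, 2).

(0, 2)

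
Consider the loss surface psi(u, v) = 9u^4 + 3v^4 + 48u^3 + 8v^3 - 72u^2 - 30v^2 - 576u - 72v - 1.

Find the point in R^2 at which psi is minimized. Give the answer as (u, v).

psi(u,v) separates as P(u) + Q(v) − 1, so its minimum is min P + min Q − 1.
P'(u) = 36(u - 2)(u + 2)(u + 4) vanishes at u ∈ {-4, -2, 2}; Q'(v) = 12(v - 2)(v + 1)(v + 3) vanishes at v ∈ {-3, -1, 2}.
Local minima of P (where P''>0): P(-4)=384, P(2)=-912. Local minima of Q: Q(-3)=-27, Q(2)=-152.
So the global minimum of psi is P(2) + Q(2) − 1 = -912 − 152 − 1 = -1065, attained at (2, 2).

(2, 2)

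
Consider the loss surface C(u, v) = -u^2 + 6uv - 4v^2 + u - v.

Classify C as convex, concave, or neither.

C is quadratic, so its Hessian is the constant matrix H = [[-2, 6], [6, -8]].
det(H) = -20, tr(H) = -10.
det(H) < 0, so H is indefinite: neither convex nor concave.

neither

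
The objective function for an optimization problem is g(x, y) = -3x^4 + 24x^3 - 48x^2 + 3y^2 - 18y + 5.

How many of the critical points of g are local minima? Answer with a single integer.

1

g separates as a function of x plus a function of y, so ∇g=0 decouples.
∂g/∂x = -12x(x - 4)(x - 2) = 0 at x ∈ {0, 2, 4}; ∂g/∂y = 6(y - 3) = 0 at y ∈ {3}.
The Hessian is diagonal: diag(g_xx, g_yy). Second derivatives: g_xx(0)=-96, g_xx(2)=48, g_xx(4)=-96; g_yy(3)=6.
Local minima occur where both diagonal entries positive: (2, 3). Count: 1.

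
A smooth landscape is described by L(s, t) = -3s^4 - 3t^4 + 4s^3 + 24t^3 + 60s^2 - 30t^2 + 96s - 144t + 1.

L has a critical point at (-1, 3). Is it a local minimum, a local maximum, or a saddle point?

local minimum

The mixed partial ∂²L/∂s∂t is 0, so the Hessian at any point is diag(L_ss, L_tt) = diag(12(-3s^2 + 2s + 10), 12(-3t^2 + 12t - 5)).
At (-1, 3): H = diag(60, 48).
Both eigenvalues are positive, so H is positive definite: a local minimum.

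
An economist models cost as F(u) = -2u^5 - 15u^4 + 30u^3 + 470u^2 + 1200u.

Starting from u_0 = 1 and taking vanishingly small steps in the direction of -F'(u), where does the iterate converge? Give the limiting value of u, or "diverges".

-2

F'(u) = -10(u - 4)(u + 2)(u + 3)(u + 5), so F'(1) = 2160.
Gradient descent moves in the -F' direction, i.e. u is decreasing.
The nearest critical point in that direction is u = -2, where F'' = 180 > 0 (a local minimum). The iterate converges there.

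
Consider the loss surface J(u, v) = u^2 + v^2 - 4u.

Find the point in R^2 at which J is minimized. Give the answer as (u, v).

(2, 0)

J(u,v) separates as P(u) + Q(v), so its minimum is min P + min Q.
P'(u) = 2u - 4 vanishes at u ∈ {2}; Q'(v) = 2v vanishes at v ∈ {0}.
Local minima of P (where P''>0): P(2)=-4. Local minima of Q: Q(0)=0.
So the global minimum of J is P(2) + Q(0) = -4 + 0 = -4, attained at (2, 0).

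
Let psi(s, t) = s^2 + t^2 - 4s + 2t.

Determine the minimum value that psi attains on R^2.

psi(s,t) separates as P(s) + Q(t), so its minimum is min P + min Q.
P'(s) = 2s - 4 vanishes at s ∈ {2}; Q'(t) = 2(t + 1) vanishes at t ∈ {-1}.
Local minima of P (where P''>0): P(2)=-4. Local minima of Q: Q(-1)=-1.
So the global minimum of psi is P(2) + Q(-1) = -4 − 1 = -5, attained at (2, -1).

-5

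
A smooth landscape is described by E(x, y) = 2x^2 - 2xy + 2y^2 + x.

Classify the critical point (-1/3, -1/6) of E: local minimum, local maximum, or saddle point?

local minimum

The Hessian of E is constant: H = [[4, -2], [-2, 4]].
det(H) = 4·4 − (-2)² = 12.
det(H) > 0 and tr(H) = 8 > 0, so H is positive definite and the point is a local minimum.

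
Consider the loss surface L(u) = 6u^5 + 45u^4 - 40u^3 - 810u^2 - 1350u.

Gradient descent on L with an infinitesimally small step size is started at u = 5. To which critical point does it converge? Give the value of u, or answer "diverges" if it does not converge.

L'(u) = 30(u - 3)(u + 1)(u + 3)(u + 5), so L'(5) = 28800.
Gradient descent moves in the -L' direction, i.e. u is decreasing.
The nearest critical point in that direction is u = 3, where L'' = 5760 > 0 (a local minimum). The iterate converges there.

3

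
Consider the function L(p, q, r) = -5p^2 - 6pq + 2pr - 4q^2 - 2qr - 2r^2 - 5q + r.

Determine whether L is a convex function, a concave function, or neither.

L is quadratic, so its Hessian is the constant matrix H = [[-10, -6, 2], [-6, -8, -2], [2, -2, -4]].
Leading principal minors: -10, 44, -56.
Signs alternate −, +, − ⇒ H ≺ 0 ⇒ concave.

concave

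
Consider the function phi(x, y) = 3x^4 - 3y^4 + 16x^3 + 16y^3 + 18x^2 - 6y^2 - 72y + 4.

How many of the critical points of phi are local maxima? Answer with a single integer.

phi separates as a function of x plus a function of y, so ∇phi=0 decouples.
∂phi/∂x = 12x(x + 1)(x + 3) = 0 at x ∈ {-3, -1, 0}; ∂phi/∂y = -12(y - 3)(y - 2)(y + 1) = 0 at y ∈ {-1, 2, 3}.
The Hessian is diagonal: diag(phi_xx, phi_yy). Second derivatives: phi_xx(-3)=72, phi_xx(-1)=-24, phi_xx(0)=36; phi_yy(-1)=-144, phi_yy(2)=36, phi_yy(3)=-48.
Local maxima occur where both diagonal entries negative: (-1, -1), (-1, 3). Count: 2.

2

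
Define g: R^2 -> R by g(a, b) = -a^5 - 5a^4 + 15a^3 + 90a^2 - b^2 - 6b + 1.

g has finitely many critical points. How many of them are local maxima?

g separates as a function of a plus a function of b, so ∇g=0 decouples.
∂g/∂a = -5a(a - 3)(a + 3)(a + 4) = 0 at a ∈ {-4, -3, 0, 3}; ∂g/∂b = -2(b + 3) = 0 at b ∈ {-3}.
The Hessian is diagonal: diag(g_aa, g_bb). Second derivatives: g_aa(-4)=140, g_aa(-3)=-90, g_aa(0)=180, g_aa(3)=-630; g_bb(-3)=-2.
Local maxima occur where both diagonal entries negative: (-3, -3), (3, -3). Count: 2.

2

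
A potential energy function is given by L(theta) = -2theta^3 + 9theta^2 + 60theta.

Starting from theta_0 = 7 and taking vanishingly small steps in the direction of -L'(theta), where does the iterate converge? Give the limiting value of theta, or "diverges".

diverges

L'(theta) = -6(theta - 5)(theta + 2), so L'(7) = -108.
Gradient descent moves in the -L' direction, i.e. theta is increasing.
There is no critical point above theta=7, and L' keeps the same sign, so the iterate runs off to +∞.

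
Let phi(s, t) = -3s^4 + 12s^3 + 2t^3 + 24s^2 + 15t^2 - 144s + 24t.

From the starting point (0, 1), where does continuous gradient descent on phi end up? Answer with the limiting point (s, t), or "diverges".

phi is separable, so gradient descent decouples: s follows -∂phi/∂s, t follows -∂phi/∂t.
∂phi/∂s = -12(s - 3)(s - 2)(s + 2); at s=0 this is -144, so s increases.
∂phi/∂t = 6(t + 1)(t + 4); at t=1 this is 60, so t decreases.
s converges to its nearest critical value 2 (a local min of the s-part); t converges to -1. The iterate converges to (2, -1).

(2, -1)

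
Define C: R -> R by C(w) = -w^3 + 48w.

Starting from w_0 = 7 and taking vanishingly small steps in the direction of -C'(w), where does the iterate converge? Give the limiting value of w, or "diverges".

diverges

C'(w) = -3(w - 4)(w + 4), so C'(7) = -99.
Gradient descent moves in the -C' direction, i.e. w is increasing.
There is no critical point above w=7, and C' keeps the same sign, so the iterate runs off to +∞.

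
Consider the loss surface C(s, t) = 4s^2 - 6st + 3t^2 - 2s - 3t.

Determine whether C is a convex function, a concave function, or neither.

convex

C is quadratic, so its Hessian is the constant matrix H = [[8, -6], [-6, 6]].
det(H) = 12, tr(H) = 14.
det(H) > 0 and tr(H) > 0, so H is positive definite everywhere: convex.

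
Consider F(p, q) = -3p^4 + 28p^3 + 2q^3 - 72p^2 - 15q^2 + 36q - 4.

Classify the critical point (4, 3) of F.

The mixed partial ∂²F/∂p∂q is 0, so the Hessian at any point is diag(F_pp, F_qq) = diag(12(-3p^2 + 14p - 12), 6(2q - 5)).
At (4, 3): H = diag(-48, 6).
The eigenvalues have opposite signs, so H is indefinite: a saddle point.

saddle point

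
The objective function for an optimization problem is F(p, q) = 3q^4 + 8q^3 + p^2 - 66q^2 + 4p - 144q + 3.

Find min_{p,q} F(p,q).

-568

F(p,q) separates as A(p) + B(q) + 3, so its minimum is min A + min B + 3.
A'(p) = 2p + 4 vanishes at p ∈ {-2}; B'(q) = 12(q - 3)(q + 1)(q + 4) vanishes at q ∈ {-4, -1, 3}.
Local minima of A (where A''>0): A(-2)=-4. Local minima of B: B(-4)=-224, B(3)=-567.
So the global minimum of F is A(-2) + B(3) + 3 = -4 − 567 + 3 = -568, attained at (-2, 3).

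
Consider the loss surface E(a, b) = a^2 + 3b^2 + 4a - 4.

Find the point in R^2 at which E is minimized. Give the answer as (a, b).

E(a,b) separates as P(a) + Q(b) − 4, so its minimum is min P + min Q − 4.
P'(a) = 2a + 4 vanishes at a ∈ {-2}; Q'(b) = 6b vanishes at b ∈ {0}.
Local minima of P (where P''>0): P(-2)=-4. Local minima of Q: Q(0)=0.
So the global minimum of E is P(-2) + Q(0) − 4 = -4 + 0 − 4 = -8, attained at (-2, 0).

(-2, 0)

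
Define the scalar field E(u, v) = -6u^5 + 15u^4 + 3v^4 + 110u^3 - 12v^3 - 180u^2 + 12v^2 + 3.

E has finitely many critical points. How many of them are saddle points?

E separates as a function of u plus a function of v, so ∇E=0 decouples.
∂E/∂u = -30u(u - 4)(u - 1)(u + 3) = 0 at u ∈ {-3, 0, 1, 4}; ∂E/∂v = 12v(v - 2)(v - 1) = 0 at v ∈ {0, 1, 2}.
The Hessian is diagonal: diag(E_uu, E_vv). Second derivatives: E_uu(-3)=2520, E_uu(0)=-360, E_uu(1)=360, E_uu(4)=-2520; E_vv(0)=24, E_vv(1)=-12, E_vv(2)=24.
Saddle points occur where the two diagonal entries have opposite signs: (-3, 1), (0, 0), (0, 2), (1, 1), (4, 0), (4, 2). Count: 6.

6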